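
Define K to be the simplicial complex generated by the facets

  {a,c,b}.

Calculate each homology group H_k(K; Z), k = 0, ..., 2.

K has 3 vertices, 3 edges, 1 triangle.
rank ∂_0 = 0, rank ∂_1 = 2 ⇒ b_0 = 3 − 0 − 2 = 1; all invariant factors of ∂_1 are 1 so no torsion. So H_0 = Z.
rank ∂_1 = 2, rank ∂_2 = 1 ⇒ b_1 = 3 − 2 − 1 = 0; all invariant factors of ∂_2 are 1 so no torsion. So H_1 = 0.
rank ∂_2 = 1, rank ∂_3 = 0 ⇒ b_2 = 1 − 1 − 0 = 0. So H_2 = 0.

H_0 = Z,  H_1 = 0,  H_2 = 0.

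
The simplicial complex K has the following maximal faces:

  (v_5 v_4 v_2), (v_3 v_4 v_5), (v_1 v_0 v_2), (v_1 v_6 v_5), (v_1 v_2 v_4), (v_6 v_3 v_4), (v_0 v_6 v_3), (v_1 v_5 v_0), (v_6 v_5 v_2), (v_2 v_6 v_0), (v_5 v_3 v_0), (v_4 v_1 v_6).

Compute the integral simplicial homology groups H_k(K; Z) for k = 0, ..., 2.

K has 7 vertices, 18 edges, 12 triangles.
rank ∂_0 = 0, rank ∂_1 = 6 ⇒ b_0 = 7 − 0 − 6 = 1; all invariant factors of ∂_1 are 1 so no torsion. So H_0 ≅ Z.
rank ∂_1 = 6, rank ∂_2 = 12 ⇒ b_1 = 18 − 6 − 12 = 0; ∂_2 has invariant factor(s) [2] giving torsion. So H_1 ≅ Z/2.
rank ∂_2 = 12, rank ∂_3 = 0 ⇒ b_2 = 12 − 12 − 0 = 0. So H_2 ≅ 0.

H_0 ≅ Z,  H_1 ≅ Z/2,  H_2 = 0.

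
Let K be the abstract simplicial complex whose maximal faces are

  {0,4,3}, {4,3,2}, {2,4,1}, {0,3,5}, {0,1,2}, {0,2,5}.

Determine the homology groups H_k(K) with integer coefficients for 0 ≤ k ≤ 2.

Order the vertices as 0 < 1 < 2 < 3 < 4 < 5. Listing each simplex with vertices in this order, K has dimension 2 with simplices:

  0-simplices (6): [0], [1], [2], [3], [4], [5]
  1-simplices (12): [0,1], [0,2], [0,3], [0,4], [0,5], [1,2], [1,4], [2,3], [2,4], [2,5], [3,4], [3,5]
  2-simplices (6): [0,1,2], [0,2,5], [0,3,4], [0,3,5], [1,2,4], [2,3,4]

Hence C_0 ≅ Z^6, C_1 ≅ Z^12, C_2 ≅ Z^6.

∂_1: C_1 → C_0 maps an edge to its endpoints' difference, ∂[p,q] = q − p.
This gives a 6×12 integer matrix of rank 5; reducing to Smith normal form yields diagonal entries (1,1,1,1,1).

Boundary ∂_2: C_2 → C_1 maps a triangle to the signed sum of its edges. For instance
  ∂[0,2,5] = [2,5] − [0,5] + [0,2],
  ∂[0,1,2] = [1,2] − [0,2] + [0,1].
The 12×6 boundary matrix has rank 6 and Smith normal form diag(1,1,1,1,1,1).

Reading off H_k = ker ∂_k / im ∂_{k+1}:

  H_0: rank C_0 − rank ∂_1 = 6 − 5 = 1, and the invariant factors of ∂_1 are all 1, so H_0 = Z.
  H_1: rank ker ∂_1 − rank ∂_2 = (12 − 5) − 6 = 1, and the invariant factors of ∂_2 are all 1, so H_1 = Z.
  H_2: rank ker ∂_2 − rank ∂_3 = (6 − 6) − 0 = 0, and there is no ∂_3, so H_2 = 0.

H_0 = Z,  H_1 = Z,  H_2 = 0.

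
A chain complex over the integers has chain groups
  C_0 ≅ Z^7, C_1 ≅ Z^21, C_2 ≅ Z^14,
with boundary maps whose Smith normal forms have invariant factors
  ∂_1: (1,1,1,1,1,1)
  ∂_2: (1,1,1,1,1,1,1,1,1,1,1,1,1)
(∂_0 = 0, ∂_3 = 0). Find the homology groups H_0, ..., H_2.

H_0: b_0 = 7 − 0 − 6 = 1; torsion from ∂_1 factors > 1: none. So H_0 = Z.
H_1: b_1 = 21 − 6 − 13 = 2; torsion from ∂_2 factors > 1: none. So H_1 = Z^2.
H_2: b_2 = 14 − 13 − 0 = 1; torsion from ∂_3 factors > 1: none. So H_2 = Z.

H_0 = Z,  H_1 = Z^2,  H_2 = Z.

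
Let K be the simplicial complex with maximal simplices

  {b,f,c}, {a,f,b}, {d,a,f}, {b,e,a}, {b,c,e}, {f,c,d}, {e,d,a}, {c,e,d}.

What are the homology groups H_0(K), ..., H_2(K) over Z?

Take the total order a < b < c < d < e < f on the vertex set. Then K (dimension 2) consists of the simplices:

  0-simplices (6): a, b, c, d, e, f
  1-simplices (12): ab, ad, ae, af, bc, be, bf, cd, ce, cf, de, df
  2-simplices (8): abe, abf, ade, adf, bce, bcf, cde, cdf

Hence C_0 ≅ Z^6, C_1 ≅ Z^12, C_2 ≅ Z^8.

∂_1: C_1 → C_0 sends each edge [p,q] (with p < q) to q − p. For instance
  ∂ae = e − a.
The resulting 6×12 matrix has rank 5, and its Smith normal form has invariant factors (1,1,1,1,1).

∂_2: C_2 → C_1 acts by ∂[p,q,r] = [q,r] − [p,r] + [p,q]. For instance
  ∂bcf = cf − bf + bc,
  ∂cdf = df − cf + cd.
The resulting 12×8 matrix has rank 7, and its Smith normal form has invariant factors (1,1,1,1,1,1,1).

Reading off H_k = ker ∂_k / im ∂_{k+1}:

  H_0: rank C_0 − rank ∂_1 = 6 − 5 = 1, and the invariant factors of ∂_1 are all 1, so H_0 = Z.
  H_1: rank ker ∂_1 − rank ∂_2 = (12 − 5) − 7 = 0, and the invariant factors of ∂_2 are all 1, so H_1 = 0.
  H_2: rank ker ∂_2 − rank ∂_3 = (8 − 7) − 0 = 1, and there is no ∂_3, so H_2 = Z.

(K is a triangulation of the 2-sphere S^2.)

H_0 ≅ Z,  H_1 = 0,  H_2 ≅ Z.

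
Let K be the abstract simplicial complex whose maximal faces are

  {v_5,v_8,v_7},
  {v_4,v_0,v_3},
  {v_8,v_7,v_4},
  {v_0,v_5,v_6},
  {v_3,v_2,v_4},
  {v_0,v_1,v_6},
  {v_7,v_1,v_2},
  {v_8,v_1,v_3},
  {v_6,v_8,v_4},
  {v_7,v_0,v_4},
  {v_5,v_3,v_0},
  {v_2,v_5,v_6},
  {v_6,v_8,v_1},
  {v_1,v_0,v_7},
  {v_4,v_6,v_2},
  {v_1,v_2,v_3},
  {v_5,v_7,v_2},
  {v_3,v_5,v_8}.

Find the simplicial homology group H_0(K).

Fix the vertex order v_0 < v_1 < v_2 < v_3 < v_4 < v_5 < v_6 < v_7 < v_8 and write every simplex with vertices in increasing order. Then dim K = 2 and the simplices of K are:

  0-simplices (9): [v_0], [v_1], [v_2], [v_3], [v_4], [v_5], [v_6], [v_7], [v_8]
  1-simplices (27): (27 of them)
  2-simplices (18): (18 of them)

Hence C_0 ≅ Z^9, C_1 ≅ Z^27, C_2 ≅ Z^18.

Boundary ∂_1: C_1 → C_0 maps an edge to its endpoints' difference, ∂[p,q] = q − p. For instance
  ∂[v_6,v_8] = [v_8] − [v_6].
This gives a 9×27 integer matrix of rank 8; reducing to Smith normal form yields diagonal entries (1,1,1,1,1,1,1,1).

∂_2: C_2 → C_1 sends each 2-simplex [p,q,r] to [q,r] − [p,r] + [p,q]. For instance
  ∂[v_0,v_3,v_4] = [v_3,v_4] − [v_0,v_4] + [v_0,v_3],
  ∂[v_0,v_4,v_7] = [v_4,v_7] − [v_0,v_7] + [v_0,v_4].
This gives a 27×18 integer matrix of rank 17; reducing to Smith normal form yields diagonal entries (1,1,1,1,1,1,1,1,1,1,1,1,1,1,1,1,1).

Now H_k = ker ∂_k / im ∂_{k+1}, so:

  H_0: rank C_0 − rank ∂_1 = 9 − 8 = 1, and the invariant factors of ∂_1 are all 1, so H_0 ≅ Z.

H_0 ≅ Z.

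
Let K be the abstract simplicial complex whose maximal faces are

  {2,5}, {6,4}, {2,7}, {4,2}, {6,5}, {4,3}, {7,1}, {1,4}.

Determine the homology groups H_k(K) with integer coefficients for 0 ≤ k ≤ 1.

H_0 = Z,  H_1 = Z^2.

Take the total order 1 < 2 < 3 < 4 < 5 < 6 < 7 on the vertex set. Then K (dimension 1) consists of the simplices:

  0-simplices (7): [1], [2], [3], [4], [5], [6], [7]
  1-simplices (8): [1,4], [1,7], [2,4], [2,5], [2,7], [3,4], [4,6], [5,6]

so the chain groups are C_0 ≅ Z^7, C_1 ≅ Z^8.

The boundary map ∂_1: C_1 → C_0 sends each edge [p,q] (with p < q) to q − p.
As a 7×8 matrix over Z this has rank 6, with invariant factors (1,1,1,1,1,1).

From H_k ≅ ker(∂_k) / im(∂_{k+1}) we obtain:

  H_0: rank C_0 − rank ∂_1 = 7 − 6 = 1, and the invariant factors of ∂_1 are all 1, so H_0 = Z.
  H_1: rank ker ∂_1 − rank ∂_2 = (8 − 6) − 0 = 2, and there is no ∂_2, so H_1 = Z^2.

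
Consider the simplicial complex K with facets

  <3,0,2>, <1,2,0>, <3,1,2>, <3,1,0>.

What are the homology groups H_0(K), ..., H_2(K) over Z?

Fix the vertex order 0 < 1 < 2 < 3 and write every simplex with vertices in increasing order. Then dim K = 2 and the simplices of K are:

  0-simplices (4): [0], [1], [2], [3]
  1-simplices (6): [0,1], [0,2], [0,3], [1,2], [1,3], [2,3]
  2-simplices (4): [0,1,2], [0,1,3], [0,2,3], [1,2,3]

Hence C_0 ≅ Z^4, C_1 ≅ Z^6, C_2 ≅ Z^4.

Boundary ∂_1: C_1 → C_0 sends each edge [p,q] (with p < q) to q − p. For instance
  ∂[2,3] = [3] − [2].
As a 4×6 matrix over Z this has rank 3, with invariant factors (1,1,1).

Boundary ∂_2: C_2 → C_1 maps a triangle to the signed sum of its edges. For instance
  ∂[0,2,3] = [2,3] − [0,3] + [0,2],
  ∂[0,1,3] = [1,3] − [0,3] + [0,1].
The 6×4 boundary matrix has rank 3 and Smith normal form diag(1,1,1).

Now H_k = ker ∂_k / im ∂_{k+1}, so:

  H_0: rank C_0 − rank ∂_1 = 4 − 3 = 1, and the invariant factors of ∂_1 are all 1, so H_0 ≅ Z.
  H_1: rank ker ∂_1 − rank ∂_2 = (6 − 3) − 3 = 0, and the invariant factors of ∂_2 are all 1, so H_1 ≅ 0.
  H_2: rank ker ∂_2 − rank ∂_3 = (4 − 3) − 0 = 1, and there is no ∂_3, so H_2 ≅ Z.

As a check, the Euler characteristic is 4 − 6 + 4 = 2, which agrees with 1 − 0 + 1 = 2.

H_0 ≅ Z,  H_1 = 0,  H_2 ≅ Z.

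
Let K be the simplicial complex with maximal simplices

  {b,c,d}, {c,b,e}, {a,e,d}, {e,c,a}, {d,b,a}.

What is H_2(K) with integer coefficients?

H_2 = 0.

Fix the vertex order a < b < c < d < e and write every simplex with vertices in increasing order. Then dim K = 2 and the simplices of K are:

  0-simplices (5): a, b, c, d, e
  1-simplices (10): ab, ac, ad, ae, bc, bd, be, cd, ce, de
  2-simplices (5): abd, ace, ade, bcd, bce

giving chain groups C_0 ≅ Z^5, C_1 ≅ Z^10, C_2 ≅ Z^5.

The boundary map ∂_1: C_1 → C_0 is given by ∂[p,q] = [q] − [p]. For instance
  ∂ae = e − a.
This gives a 5×10 integer matrix of rank 4; reducing to Smith normal form yields diagonal entries (1,1,1,1).

The boundary map ∂_2: C_2 → C_1 acts by ∂[p,q,r] = [q,r] − [p,r] + [p,q]. For instance
  ∂ade = de − ae + ad,
  ∂ace = ce − ae + ac.
The 10×5 boundary matrix has rank 5 and Smith normal form diag(1,1,1,1,1).

From H_k ≅ ker(∂_k) / im(∂_{k+1}) we obtain:

  H_2: rank ker ∂_2 − rank ∂_3 = (5 − 5) − 0 = 0, and there is no ∂_3, so H_2 ≅ 0.

(K is a triangulation of the Möbius band.)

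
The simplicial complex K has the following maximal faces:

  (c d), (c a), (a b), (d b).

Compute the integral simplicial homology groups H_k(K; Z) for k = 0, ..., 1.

Take the total order a < b < c < d on the vertex set. Then K (dimension 1) consists of the simplices:

  0-simplices (4): a, b, c, d
  1-simplices (4): ab, ac, bd, cd

Hence C_0 ≅ Z^4, C_1 ≅ Z^4.

∂_1: C_1 → C_0 maps an edge to its endpoints' difference, ∂[p,q] = q − p. For instance
  ∂bd = d − b.
The 4×4 boundary matrix has rank 3 and Smith normal form diag(1,1,1).

Computing H_k = (kernel of ∂_k) / (image of ∂_{k+1}):

  H_0: rank C_0 − rank ∂_1 = 4 − 3 = 1, and the invariant factors of ∂_1 are all 1, so H_0 = Z.
  H_1: rank ker ∂_1 − rank ∂_2 = (4 − 3) − 0 = 1, and there is no ∂_2, so H_1 = Z.

(K is a triangulation of the circle S^1.)

H_0 ≅ Z,  H_1 ≅ Z.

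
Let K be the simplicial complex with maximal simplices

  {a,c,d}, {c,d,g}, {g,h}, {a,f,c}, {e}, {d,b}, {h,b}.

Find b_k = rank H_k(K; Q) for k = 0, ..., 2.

Order the vertices as a < b < c < d < e < f < g < h. Listing each simplex with vertices in this order, K has dimension 2 with simplices:

  0-simplices (8): a, b, c, d, e, f, g, h
  1-simplices (10): ac, ad, af, bd, bh, cd, cf, cg, dg, gh
  2-simplices (3): acd, acf, cdg

so the chain groups are C_0 ≅ Z^8, C_1 ≅ Z^10, C_2 ≅ Z^3.

The boundary map ∂_1: C_1 → C_0 sends each edge [p,q] (with p < q) to q − p.
As a 8×10 matrix over Z this has rank 6, with invariant factors (1,1,1,1,1,1).

The boundary map ∂_2: C_2 → C_1 acts by ∂[p,q,r] = [q,r] − [p,r] + [p,q]. For instance
  ∂acf = cf − af + ac,
  ∂cdg = dg − cg + cd.
The resulting 10×3 matrix has rank 3, and its Smith normal form has invariant factors (1,1,1).

Reading off H_k = ker ∂_k / im ∂_{k+1}:

  H_0: rank C_0 − rank ∂_1 = 8 − 6 = 2, and the invariant factors of ∂_1 are all 1, so H_0 = Z^2.
  H_1: rank ker ∂_1 − rank ∂_2 = (10 − 6) − 3 = 1, and the invariant factors of ∂_2 are all 1, so H_1 = Z.
  H_2: rank ker ∂_2 − rank ∂_3 = (3 − 3) − 0 = 0, and there is no ∂_3, so H_2 = 0.

As a check, the Euler characteristic is 8 − 10 + 3 = 1, which agrees with 2 − 1 + 0 = 1.

Hence the Betti numbers are b_0 = 2, b_1 = 1, b_2 = 0.

b_0 = 2, b_1 = 1, b_2 = 0.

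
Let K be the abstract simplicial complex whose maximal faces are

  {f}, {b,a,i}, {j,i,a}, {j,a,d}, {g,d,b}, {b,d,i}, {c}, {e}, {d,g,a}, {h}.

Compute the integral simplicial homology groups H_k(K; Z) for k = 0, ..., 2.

H_0 = Z^5,  H_1 = Z,  H_2 = 0.

Fix the vertex order a < b < c < d < e < f < g < h < i < j and write every simplex with vertices in increasing order. Then dim K = 2 and the simplices of K are:

  0-simplices (10): a, b, c, d, e, f, g, h, i, j
  1-simplices (12): ab, ad, ag, ai, aj, bd, bg, bi, dg, di, dj, ij
  2-simplices (6): abi, adg, adj, aij, bdg, bdi

Hence C_0 ≅ Z^10, C_1 ≅ Z^12, C_2 ≅ Z^6.

The boundary map ∂_1: C_1 → C_0 is given by ∂[p,q] = [q] − [p].
The resulting 10×12 matrix has rank 5, and its Smith normal form has invariant factors (1,1,1,1,1).

∂_2: C_2 → C_1 sends each 2-simplex [p,q,r] to [q,r] − [p,r] + [p,q]. For instance
  ∂aij = ij − aj + ai,
  ∂bdg = dg − bg + bd.
As a 12×6 matrix over Z this has rank 6, with invariant factors (1,1,1,1,1,1).

From H_k ≅ ker(∂_k) / im(∂_{k+1}) we obtain:

  H_0: rank C_0 − rank ∂_1 = 10 − 5 = 5, and the invariant factors of ∂_1 are all 1, so H_0 = Z^5.
  H_1: rank ker ∂_1 − rank ∂_2 = (12 − 5) − 6 = 1, and the invariant factors of ∂_2 are all 1, so H_1 = Z.
  H_2: rank ker ∂_2 − rank ∂_3 = (6 − 6) − 0 = 0, and there is no ∂_3, so H_2 = 0.

As a check, the Euler characteristic is 10 − 12 + 6 = 4, which agrees with 5 − 1 + 0 = 4.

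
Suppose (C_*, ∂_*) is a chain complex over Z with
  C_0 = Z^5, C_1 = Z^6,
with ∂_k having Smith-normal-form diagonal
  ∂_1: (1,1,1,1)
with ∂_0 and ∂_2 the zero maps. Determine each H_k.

H_0: b_0 = 5 − 0 − 4 = 1; torsion from ∂_1 factors > 1: none. So H_0 ≅ Z.
H_1: b_1 = 6 − 4 − 0 = 2; torsion from ∂_2 factors > 1: none. So H_1 ≅ Z^2.

H_0 ≅ Z,  H_1 ≅ Z^2.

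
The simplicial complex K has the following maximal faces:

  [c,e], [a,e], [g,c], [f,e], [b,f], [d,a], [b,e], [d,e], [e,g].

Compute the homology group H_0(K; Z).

H_0 ≅ Z.

Order the vertices as a < b < c < d < e < f < g. Listing each simplex with vertices in this order, K has dimension 1 with simplices:

  0-simplices (7): a, b, c, d, e, f, g
  1-simplices (9): ad, ae, be, bf, ce, cg, de, ef, eg

Hence C_0 ≅ Z^7, C_1 ≅ Z^9.

Boundary ∂_1: C_1 → C_0 is given by ∂[p,q] = [q] − [p].
This gives a 7×9 integer matrix of rank 6; reducing to Smith normal form yields diagonal entries (1,1,1,1,1,1).

Now H_k = ker ∂_k / im ∂_{k+1}, so:

  H_0: rank C_0 − rank ∂_1 = 7 − 6 = 1, and the invariant factors of ∂_1 are all 1, so H_0 ≅ Z.

(K is a triangulation of a wedge of 3 circles.)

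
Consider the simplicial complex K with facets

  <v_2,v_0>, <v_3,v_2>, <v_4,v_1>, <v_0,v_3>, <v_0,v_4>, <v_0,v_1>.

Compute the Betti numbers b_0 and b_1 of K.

Take the total order v_0 < v_1 < v_2 < v_3 < v_4 on the vertex set. Then K (dimension 1) consists of the simplices:

  0-simplices (5): [v_0], [v_1], [v_2], [v_3], [v_4]
  1-simplices (6): [v_0,v_1], [v_0,v_2], [v_0,v_3], [v_0,v_4], [v_1,v_4], [v_2,v_3]

so the chain groups are C_0 ≅ Z^5, C_1 ≅ Z^6.

Boundary ∂_1: C_1 → C_0 maps an edge to its endpoints' difference, ∂[p,q] = q − p.
The 5×6 boundary matrix has rank 4 and Smith normal form diag(1,1,1,1).

From H_k ≅ ker(∂_k) / im(∂_{k+1}) we obtain:

  H_0: rank C_0 − rank ∂_1 = 5 − 4 = 1, and the invariant factors of ∂_1 are all 1, so H_0 ≅ Z.
  H_1: rank ker ∂_1 − rank ∂_2 = (6 − 4) − 0 = 2, and there is no ∂_2, so H_1 ≅ Z^2.

Hence the Betti numbers are b_0 = 1, b_1 = 2.

b_0 = 1, b_1 = 2.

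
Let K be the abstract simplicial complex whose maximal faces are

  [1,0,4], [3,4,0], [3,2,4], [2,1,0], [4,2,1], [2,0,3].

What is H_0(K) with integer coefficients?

Fix the vertex order 0 < 1 < 2 < 3 < 4 and write every simplex with vertices in increasing order. Then dim K = 2 and the simplices of K are:

  0-simplices (5): [0], [1], [2], [3], [4]
  1-simplices (9): [0,1], [0,2], [0,3], [0,4], [1,2], [1,4], [2,3], [2,4], [3,4]
  2-simplices (6): [0,1,2], [0,1,4], [0,2,3], [0,3,4], [1,2,4], [2,3,4]

Hence C_0 ≅ Z^5, C_1 ≅ Z^9, C_2 ≅ Z^6.

∂_1: C_1 → C_0 is given by ∂[p,q] = [q] − [p].
The 5×9 boundary matrix has rank 4 and Smith normal form diag(1,1,1,1).

∂_2: C_2 → C_1 maps a triangle to the signed sum of its edges. For instance
  ∂[1,2,4] = [2,4] − [1,4] + [1,2],
  ∂[2,3,4] = [3,4] − [2,4] + [2,3].
This gives a 9×6 integer matrix of rank 5; reducing to Smith normal form yields diagonal entries (1,1,1,1,1).

Reading off H_k = ker ∂_k / im ∂_{k+1}:

  H_0: rank C_0 − rank ∂_1 = 5 − 4 = 1, and the invariant factors of ∂_1 are all 1, so H_0 = Z.

(K is a triangulation of the 2-sphere S^2.)

H_0 ≅ Z.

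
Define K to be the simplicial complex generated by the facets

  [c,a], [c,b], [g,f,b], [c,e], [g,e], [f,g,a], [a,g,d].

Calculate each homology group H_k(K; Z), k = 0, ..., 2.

H_0 ≅ Z,  H_1 ≅ Z^2,  H_2 = 0.

Fix the vertex order a < b < c < d < e < f < g and write every simplex with vertices in increasing order. Then dim K = 2 and the simplices of K are:

  0-simplices (7): a, b, c, d, e, f, g
  1-simplices (11): ac, ad, af, ag, bc, bf, bg, ce, dg, eg, fg
  2-simplices (3): adg, afg, bfg

Hence C_0 ≅ Z^7, C_1 ≅ Z^11, C_2 ≅ Z^3.

∂_1: C_1 → C_0 is given by ∂[p,q] = [q] − [p].
This gives a 7×11 integer matrix of rank 6; reducing to Smith normal form yields diagonal entries (1,1,1,1,1,1).

The boundary map ∂_2: C_2 → C_1 acts by ∂[p,q,r] = [q,r] − [p,r] + [p,q]. For instance
  ∂afg = fg − ag + af,
  ∂adg = dg − ag + ad.
The resulting 11×3 matrix has rank 3, and its Smith normal form has invariant factors (1,1,1).

Reading off H_k = ker ∂_k / im ∂_{k+1}:

  H_0: rank C_0 − rank ∂_1 = 7 − 6 = 1, and the invariant factors of ∂_1 are all 1, so H_0 = Z.
  H_1: rank ker ∂_1 − rank ∂_2 = (11 − 6) − 3 = 2, and the invariant factors of ∂_2 are all 1, so H_1 = Z^2.
  H_2: rank ker ∂_2 − rank ∂_3 = (3 − 3) − 0 = 0, and there is no ∂_3, so H_2 = 0.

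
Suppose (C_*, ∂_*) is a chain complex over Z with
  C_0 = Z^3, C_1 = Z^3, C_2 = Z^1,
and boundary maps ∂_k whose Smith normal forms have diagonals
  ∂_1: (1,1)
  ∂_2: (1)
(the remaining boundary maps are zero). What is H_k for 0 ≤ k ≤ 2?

H_0: b_0 = 3 − 0 − 2 = 1; torsion from ∂_1 factors > 1: none. So H_0 ≅ Z.
H_1: b_1 = 3 − 2 − 1 = 0; torsion from ∂_2 factors > 1: none. So H_1 ≅ 0.
H_2: b_2 = 1 − 1 − 0 = 0; torsion from ∂_3 factors > 1: none. So H_2 ≅ 0.

H_0 ≅ Z,  H_1 = 0,  H_2 = 0.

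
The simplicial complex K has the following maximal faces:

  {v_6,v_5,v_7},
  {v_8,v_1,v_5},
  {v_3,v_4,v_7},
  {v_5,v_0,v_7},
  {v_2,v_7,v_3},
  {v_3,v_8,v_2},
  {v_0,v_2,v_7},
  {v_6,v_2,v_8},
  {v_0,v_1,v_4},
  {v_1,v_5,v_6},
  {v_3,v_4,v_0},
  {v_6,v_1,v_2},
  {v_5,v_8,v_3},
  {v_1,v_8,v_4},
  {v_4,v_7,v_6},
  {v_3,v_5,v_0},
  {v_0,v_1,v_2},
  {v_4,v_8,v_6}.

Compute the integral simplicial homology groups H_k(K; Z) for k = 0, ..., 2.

H_0 ≅ Z,  H_1 ≅ Z ⊕ Z/2Z,  H_2 = 0.

Fix the vertex order v_0 < v_1 < v_2 < v_3 < v_4 < v_5 < v_6 < v_7 < v_8 and write every simplex with vertices in increasing order. Then dim K = 2 and the simplices of K are:

  0-simplices (9): [v_0], [v_1], [v_2], [v_3], [v_4], [v_5], [v_6], [v_7], [v_8]
  1-simplices (27): (27 of them)
  2-simplices (18): (18 of them)

Hence C_0 ≅ Z^9, C_1 ≅ Z^27, C_2 ≅ Z^18.

Boundary ∂_1: C_1 → C_0 sends each edge [p,q] (with p < q) to q − p.
The 9×27 boundary matrix has rank 8 and Smith normal form diag(1,1,1,1,1,1,1,1).

∂_2: C_2 → C_1 acts by ∂[p,q,r] = [q,r] − [p,r] + [p,q]. For instance
  ∂[v_1,v_4,v_8] = [v_4,v_8] − [v_1,v_8] + [v_1,v_4],
  ∂[v_1,v_5,v_6] = [v_5,v_6] − [v_1,v_6] + [v_1,v_5].
The resulting 27×18 matrix has rank 18, and its Smith normal form has invariant factors (1,1,1,1,1,1,1,1,1,1,1,1,1,1,1,1,1,2).

Reading off H_k = ker ∂_k / im ∂_{k+1}:

  H_0: rank C_0 − rank ∂_1 = 9 − 8 = 1, and the invariant factors of ∂_1 are all 1, so H_0 ≅ Z.
  H_1: rank ker ∂_1 − rank ∂_2 = (27 − 8) − 18 = 1, and ∂_2 has invariant factor 2 > 1, so H_1 ≅ Z ⊕ Z/2Z.
  H_2: rank ker ∂_2 − rank ∂_3 = (18 − 18) − 0 = 0, and there is no ∂_3, so H_2 ≅ 0.

As a check, the Euler characteristic is 9 − 27 + 18 = 0, which agrees with 1 − 1 + 0 = 0.
(K is a triangulation of the Klein bottle.)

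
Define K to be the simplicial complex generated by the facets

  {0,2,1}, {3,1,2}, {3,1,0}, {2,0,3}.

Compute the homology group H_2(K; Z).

K has 4 vertices, 6 edges, 4 triangles.
rank ∂_2 = 3, rank ∂_3 = 0 ⇒ b_2 = 4 − 3 − 0 = 1. So H_2 ≅ Z.

H_2 = Z.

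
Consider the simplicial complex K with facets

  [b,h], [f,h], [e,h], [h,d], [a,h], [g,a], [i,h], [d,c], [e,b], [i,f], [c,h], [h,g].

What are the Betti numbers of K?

b_0 = 1, b_1 = 4.

K has 9 vertices, 12 edges.
rank ∂_0 = 0, rank ∂_1 = 8 ⇒ b_0 = 9 − 0 − 8 = 1; all invariant factors of ∂_1 are 1 so no torsion. So H_0 = Z.
rank ∂_1 = 8, rank ∂_2 = 0 ⇒ b_1 = 12 − 8 − 0 = 4. So H_1 = Z^4.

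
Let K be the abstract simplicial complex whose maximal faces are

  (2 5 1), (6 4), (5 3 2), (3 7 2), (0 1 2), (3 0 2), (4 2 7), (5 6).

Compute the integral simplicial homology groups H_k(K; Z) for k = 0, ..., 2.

Take the total order 0 < 1 < 2 < 3 < 4 < 5 < 6 < 7 on the vertex set. Then K (dimension 2) consists of the simplices:

  0-simplices (8): [0], [1], [2], [3], [4], [5], [6], [7]
  1-simplices (14): [0,1], [0,2], [0,3], [1,2], [1,5], [2,3], [2,4], [2,5], [2,7], [3,5], [3,7], [4,6], [4,7], [5,6]
  2-simplices (6): [0,1,2], [0,2,3], [1,2,5], [2,3,5], [2,3,7], [2,4,7]

so the chain groups are C_0 ≅ Z^8, C_1 ≅ Z^14, C_2 ≅ Z^6.

The boundary map ∂_1: C_1 → C_0 is given by ∂[p,q] = [q] − [p]. For instance
  ∂[3,5] = [5] − [3].
The 8×14 boundary matrix has rank 7 and Smith normal form diag(1,1,1,1,1,1,1).

∂_2: C_2 → C_1 acts by ∂[p,q,r] = [q,r] − [p,r] + [p,q]. For instance
  ∂[1,2,5] = [2,5] − [1,5] + [1,2],
  ∂[2,3,5] = [3,5] − [2,5] + [2,3].
As a 14×6 matrix over Z this has rank 6, with invariant factors (1,1,1,1,1,1).

Computing H_k = (kernel of ∂_k) / (image of ∂_{k+1}):

  H_0: rank C_0 − rank ∂_1 = 8 − 7 = 1, and the invariant factors of ∂_1 are all 1, so H_0 = Z.
  H_1: rank ker ∂_1 − rank ∂_2 = (14 − 7) − 6 = 1, and the invariant factors of ∂_2 are all 1, so H_1 = Z.
  H_2: rank ker ∂_2 − rank ∂_3 = (6 − 6) − 0 = 0, and there is no ∂_3, so H_2 = 0.

H_0 = Z,  H_1 = Z,  H_2 = 0.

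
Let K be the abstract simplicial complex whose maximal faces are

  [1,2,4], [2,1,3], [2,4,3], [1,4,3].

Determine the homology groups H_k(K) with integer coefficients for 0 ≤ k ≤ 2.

H_0 ≅ Z,  H_1 = 0,  H_2 ≅ Z.

Take the total order 1 < 2 < 3 < 4 on the vertex set. Then K (dimension 2) consists of the simplices:

  0-simplices (4): [1], [2], [3], [4]
  1-simplices (6): [1,2], [1,3], [1,4], [2,3], [2,4], [3,4]
  2-simplices (4): [1,2,3], [1,2,4], [1,3,4], [2,3,4]

giving chain groups C_0 ≅ Z^4, C_1 ≅ Z^6, C_2 ≅ Z^4.

Boundary ∂_1: C_1 → C_0 maps an edge to its endpoints' difference, ∂[p,q] = q − p. For instance
  ∂[1,3] = [3] − [1].
The resulting 4×6 matrix has rank 3, and its Smith normal form has invariant factors (1,1,1).

∂_2: C_2 → C_1 maps a triangle to the signed sum of its edges. For instance
  ∂[1,3,4] = [3,4] − [1,4] + [1,3],
  ∂[1,2,3] = [2,3] − [1,3] + [1,2].
As a 6×4 matrix over Z this has rank 3, with invariant factors (1,1,1).

Computing H_k = (kernel of ∂_k) / (image of ∂_{k+1}):

  H_0: rank C_0 − rank ∂_1 = 4 − 3 = 1, and the invariant factors of ∂_1 are all 1, so H_0 ≅ Z.
  H_1: rank ker ∂_1 − rank ∂_2 = (6 − 3) − 3 = 0, and the invariant factors of ∂_2 are all 1, so H_1 ≅ 0.
  H_2: rank ker ∂_2 − rank ∂_3 = (4 − 3) − 0 = 1, and there is no ∂_3, so H_2 ≅ Z.

As a check, the Euler characteristic is 4 − 6 + 4 = 2, which agrees with 1 − 0 + 1 = 2.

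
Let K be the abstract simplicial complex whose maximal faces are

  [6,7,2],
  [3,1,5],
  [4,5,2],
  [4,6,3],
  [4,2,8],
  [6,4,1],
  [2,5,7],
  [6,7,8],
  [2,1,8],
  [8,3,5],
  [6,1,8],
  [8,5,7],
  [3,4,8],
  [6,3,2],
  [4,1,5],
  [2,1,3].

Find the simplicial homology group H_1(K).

K has 8 vertices, 24 edges, 16 triangles.
rank ∂_1 = 7, rank ∂_2 = 15 ⇒ b_1 = 24 − 7 − 15 = 2; all invariant factors of ∂_2 are 1 so no torsion. So H_1 ≅ Z^2.

H_1 = Z^2.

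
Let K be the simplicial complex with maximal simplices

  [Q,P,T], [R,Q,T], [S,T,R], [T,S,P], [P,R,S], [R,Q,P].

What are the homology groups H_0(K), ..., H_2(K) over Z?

Order the vertices as P < Q < R < S < T. Listing each simplex with vertices in this order, K has dimension 2 with simplices:

  0-simplices (5): P, Q, R, S, T
  1-simplices (9): PQ, PR, PS, PT, QR, QT, RS, RT, ST
  2-simplices (6): PQR, PQT, PRS, PST, QRT, RST

Hence C_0 ≅ Z^5, C_1 ≅ Z^9, C_2 ≅ Z^6.

The boundary map ∂_1: C_1 → C_0 is given by ∂[p,q] = [q] − [p]. For instance
  ∂PR = R − P.
The resulting 5×9 matrix has rank 4, and its Smith normal form has invariant factors (1,1,1,1).

∂_2: C_2 → C_1 maps a triangle to the signed sum of its edges. For instance
  ∂PRS = RS − PS + PR,
  ∂QRT = RT − QT + QR.
The 9×6 boundary matrix has rank 5 and Smith normal form diag(1,1,1,1,1).

Reading off H_k = ker ∂_k / im ∂_{k+1}:

  H_0: rank C_0 − rank ∂_1 = 5 − 4 = 1, and the invariant factors of ∂_1 are all 1, so H_0 ≅ Z.
  H_1: rank ker ∂_1 − rank ∂_2 = (9 − 4) − 5 = 0, and the invariant factors of ∂_2 are all 1, so H_1 ≅ 0.
  H_2: rank ker ∂_2 − rank ∂_3 = (6 − 5) − 0 = 1, and there is no ∂_3, so H_2 ≅ Z.

As a check, the Euler characteristic is 5 − 9 + 6 = 2, which agrees with 1 − 0 + 1 = 2.
(K is a triangulation of the 2-sphere S^2.)

H_0 ≅ Z,  H_1 = 0,  H_2 ≅ Z.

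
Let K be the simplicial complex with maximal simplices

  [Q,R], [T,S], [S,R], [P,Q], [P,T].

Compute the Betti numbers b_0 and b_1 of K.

We work with the vertex ordering P < Q < R < S < T. The simplices of K, each written with vertices in increasing order, are:

  0-simplices (5): P, Q, R, S, T
  1-simplices (5): PQ, PT, QR, RS, ST

giving chain groups C_0 ≅ Z^5, C_1 ≅ Z^5.

∂_1: C_1 → C_0 sends each edge [p,q] (with p < q) to q − p. For instance
  ∂PT = T − P.
The 5×5 boundary matrix has rank 4 and Smith normal form diag(1,1,1,1).

Reading off H_k = ker ∂_k / im ∂_{k+1}:

  H_0: rank C_0 − rank ∂_1 = 5 − 4 = 1, and the invariant factors of ∂_1 are all 1, so H_0 = Z.
  H_1: rank ker ∂_1 − rank ∂_2 = (5 − 4) − 0 = 1, and there is no ∂_2, so H_1 = Z.

Hence the Betti numbers are b_0 = 1, b_1 = 1.

b_0 = 1, b_1 = 1.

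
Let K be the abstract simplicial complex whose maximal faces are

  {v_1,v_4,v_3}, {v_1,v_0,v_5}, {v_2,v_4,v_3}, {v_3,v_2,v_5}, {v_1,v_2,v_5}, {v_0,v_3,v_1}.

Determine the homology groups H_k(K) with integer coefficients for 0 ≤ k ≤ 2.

H_0 = Z,  H_1 = Z,  H_2 = 0.

Order the vertices as v_0 < v_1 < v_2 < v_3 < v_4 < v_5. Listing each simplex with vertices in this order, K has dimension 2 with simplices:

  0-simplices (6): [v_0], [v_1], [v_2], [v_3], [v_4], [v_5]
  1-simplices (12): [v_0,v_1], [v_0,v_3], [v_0,v_5], [v_1,v_2], [v_1,v_3], [v_1,v_4], [v_1,v_5], [v_2,v_3], [v_2,v_4], [v_2,v_5], [v_3,v_4], [v_3,v_5]
  2-simplices (6): [v_0,v_1,v_3], [v_0,v_1,v_5], [v_1,v_2,v_5], [v_1,v_3,v_4], [v_2,v_3,v_4], [v_2,v_3,v_5]

so the chain groups are C_0 ≅ Z^6, C_1 ≅ Z^12, C_2 ≅ Z^6.

∂_1: C_1 → C_0 sends each edge [p,q] (with p < q) to q − p.
This gives a 6×12 integer matrix of rank 5; reducing to Smith normal form yields diagonal entries (1,1,1,1,1).

Boundary ∂_2: C_2 → C_1 acts by ∂[p,q,r] = [q,r] − [p,r] + [p,q]. For instance
  ∂[v_0,v_1,v_5] = [v_1,v_5] − [v_0,v_5] + [v_0,v_1],
  ∂[v_1,v_2,v_5] = [v_2,v_5] − [v_1,v_5] + [v_1,v_2].
The 12×6 boundary matrix has rank 6 and Smith normal form diag(1,1,1,1,1,1).

Reading off H_k = ker ∂_k / im ∂_{k+1}:

  H_0: rank C_0 − rank ∂_1 = 6 − 5 = 1, and the invariant factors of ∂_1 are all 1, so H_0 = Z.
  H_1: rank ker ∂_1 − rank ∂_2 = (12 − 5) − 6 = 1, and the invariant factors of ∂_2 are all 1, so H_1 = Z.
  H_2: rank ker ∂_2 − rank ∂_3 = (6 − 6) − 0 = 0, and there is no ∂_3, so H_2 = 0.

As a check, the Euler characteristic is 6 − 12 + 6 = 0, which agrees with 1 − 1 + 0 = 0.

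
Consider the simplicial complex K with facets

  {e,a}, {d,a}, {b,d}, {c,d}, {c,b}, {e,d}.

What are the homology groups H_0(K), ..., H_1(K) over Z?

H_0 = Z,  H_1 = Z^2.

Order the vertices as a < b < c < d < e. Listing each simplex with vertices in this order, K has dimension 1 with simplices:

  0-simplices (5): a, b, c, d, e
  1-simplices (6): ad, ae, bc, bd, cd, de

so the chain groups are C_0 ≅ Z^5, C_1 ≅ Z^6.

The boundary map ∂_1: C_1 → C_0 is given by ∂[p,q] = [q] − [p]. For instance
  ∂bd = d − b.
The 5×6 boundary matrix has rank 4 and Smith normal form diag(1,1,1,1).

Now H_k = ker ∂_k / im ∂_{k+1}, so:

  H_0: rank C_0 − rank ∂_1 = 5 − 4 = 1, and the invariant factors of ∂_1 are all 1, so H_0 ≅ Z.
  H_1: rank ker ∂_1 − rank ∂_2 = (6 − 4) − 0 = 2, and there is no ∂_2, so H_1 ≅ Z^2.

(K is a triangulation of a wedge of 2 circles.)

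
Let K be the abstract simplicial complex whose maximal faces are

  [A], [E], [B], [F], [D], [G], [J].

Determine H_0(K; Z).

Fix the vertex order A < B < D < E < F < G < J and write every simplex with vertices in increasing order. Then dim K = 0 and the simplices of K are:

  0-simplices (7): A, B, D, E, F, G, J

giving chain groups C_0 ≅ Z^7.

Reading off H_k = ker ∂_k / im ∂_{k+1}:

  H_0: rank C_0 − rank ∂_1 = 7 − 0 = 7, and there is no ∂_1, so H_0 ≅ Z^7.

H_0 ≅ Z^7.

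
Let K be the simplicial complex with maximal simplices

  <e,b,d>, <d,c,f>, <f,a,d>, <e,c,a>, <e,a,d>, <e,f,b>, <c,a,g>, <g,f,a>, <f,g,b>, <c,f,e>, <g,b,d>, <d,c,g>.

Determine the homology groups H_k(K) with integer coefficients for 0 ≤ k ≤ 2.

K has 7 vertices, 18 edges, 12 triangles.
rank ∂_0 = 0, rank ∂_1 = 6 ⇒ b_0 = 7 − 0 − 6 = 1; all invariant factors of ∂_1 are 1 so no torsion. So H_0 = Z.
rank ∂_1 = 6, rank ∂_2 = 12 ⇒ b_1 = 18 − 6 − 12 = 0; ∂_2 has invariant factor(s) [2] giving torsion. So H_1 = Z/2.
rank ∂_2 = 12, rank ∂_3 = 0 ⇒ b_2 = 12 − 12 − 0 = 0. So H_2 = 0.

H_0 = Z,  H_1 = Z/2,  H_2 = 0.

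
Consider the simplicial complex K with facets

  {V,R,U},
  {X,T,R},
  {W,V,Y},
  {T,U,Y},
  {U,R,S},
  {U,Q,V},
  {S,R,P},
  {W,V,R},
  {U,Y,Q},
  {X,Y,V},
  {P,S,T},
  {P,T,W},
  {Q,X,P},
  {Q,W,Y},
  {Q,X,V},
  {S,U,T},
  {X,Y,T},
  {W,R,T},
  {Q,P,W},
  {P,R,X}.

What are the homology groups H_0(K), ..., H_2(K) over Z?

Fix the vertex order P < Q < R < S < T < U < V < W < X < Y and write every simplex with vertices in increasing order. Then dim K = 2 and the simplices of K are:

  0-simplices (10): P, Q, R, S, T, U, V, W, X, Y
  1-simplices (30): PQ, PR, PS, PT, PW, PX, QU, QV, QW, QX, QY, RS, RT, RU, RV, RW, RX, ST, SU, TU, TW, TX, TY, UV, UY, VW, VX, VY, WY, XY
  2-simplices (20): PQW, PQX, PRS, PRX, PST, PTW, QUV, QUY, QVX, QWY, RSU, RTW, RTX, RUV, RVW, STU, TUY, TXY, VWY, VXY

Hence C_0 ≅ Z^10, C_1 ≅ Z^30, C_2 ≅ Z^20.

The boundary map ∂_1: C_1 → C_0 maps an edge to its endpoints' difference, ∂[p,q] = q − p. For instance
  ∂UV = V − U.
The 10×30 boundary matrix has rank 9 and Smith normal form diag(1,1,1,1,1,1,1,1,1).

The boundary map ∂_2: C_2 → C_1 maps a triangle to the signed sum of its edges. For instance
  ∂PRS = RS − PS + PR,
  ∂VWY = WY − VY + VW.
The 30×20 boundary matrix has rank 20 and Smith normal form diag(1,1,1,1,1,1,1,1,1,1,1,1,1,1,1,1,1,1,1,2).

Reading off H_k = ker ∂_k / im ∂_{k+1}:

  H_0: rank C_0 − rank ∂_1 = 10 − 9 = 1, and the invariant factors of ∂_1 are all 1, so H_0 ≅ Z.
  H_1: rank ker ∂_1 − rank ∂_2 = (30 − 9) − 20 = 1, and ∂_2 has invariant factor 2 > 1, so H_1 ≅ Z ⊕ Z/2Z.
  H_2: rank ker ∂_2 − rank ∂_3 = (20 − 20) − 0 = 0, and there is no ∂_3, so H_2 ≅ 0.

(K is a triangulation of the Klein bottle.)

H_0 ≅ Z,  H_1 ≅ Z ⊕ Z/2Z,  H_2 = 0.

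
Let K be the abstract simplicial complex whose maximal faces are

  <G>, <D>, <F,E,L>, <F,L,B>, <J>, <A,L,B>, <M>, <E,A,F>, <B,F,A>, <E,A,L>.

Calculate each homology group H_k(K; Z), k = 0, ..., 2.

H_0 ≅ Z^5,  H_1 = 0,  H_2 ≅ Z.

Order the vertices as A < B < D < E < F < G < J < L < M. Listing each simplex with vertices in this order, K has dimension 2 with simplices:

  0-simplices (9): A, B, D, E, F, G, J, L, M
  1-simplices (9): AB, AE, AF, AL, BF, BL, EF, EL, FL
  2-simplices (6): ABF, ABL, AEF, AEL, BFL, EFL

so the chain groups are C_0 ≅ Z^9, C_1 ≅ Z^9, C_2 ≅ Z^6.

Boundary ∂_1: C_1 → C_0 sends each edge [p,q] (with p < q) to q − p.
This gives a 9×9 integer matrix of rank 4; reducing to Smith normal form yields diagonal entries (1,1,1,1).

∂_2: C_2 → C_1 maps a triangle to the signed sum of its edges. For instance
  ∂BFL = FL − BL + BF,
  ∂AEL = EL − AL + AE.
The resulting 9×6 matrix has rank 5, and its Smith normal form has invariant factors (1,1,1,1,1).

Computing H_k = (kernel of ∂_k) / (image of ∂_{k+1}):

  H_0: rank C_0 − rank ∂_1 = 9 − 4 = 5, and the invariant factors of ∂_1 are all 1, so H_0 = Z^5.
  H_1: rank ker ∂_1 − rank ∂_2 = (9 − 4) − 5 = 0, and the invariant factors of ∂_2 are all 1, so H_1 = 0.
  H_2: rank ker ∂_2 − rank ∂_3 = (6 − 5) − 0 = 1, and there is no ∂_3, so H_2 = Z.

As a check, the Euler characteristic is 9 − 9 + 6 = 6, which agrees with 5 − 0 + 1 = 6.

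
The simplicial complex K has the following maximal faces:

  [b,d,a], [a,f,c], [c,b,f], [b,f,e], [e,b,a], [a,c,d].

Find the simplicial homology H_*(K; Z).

Fix the vertex order a < b < c < d < e < f and write every simplex with vertices in increasing order. Then dim K = 2 and the simplices of K are:

  0-simplices (6): a, b, c, d, e, f
  1-simplices (12): ab, ac, ad, ae, af, bc, bd, be, bf, cd, cf, ef
  2-simplices (6): abd, abe, acd, acf, bcf, bef

so the chain groups are C_0 ≅ Z^6, C_1 ≅ Z^12, C_2 ≅ Z^6.

The boundary map ∂_1: C_1 → C_0 maps an edge to its endpoints' difference, ∂[p,q] = q − p.
As a 6×12 matrix over Z this has rank 5, with invariant factors (1,1,1,1,1).

∂_2: C_2 → C_1 maps a triangle to the signed sum of its edges. For instance
  ∂abd = bd − ad + ab,
  ∂acf = cf − af + ac.
This gives a 12×6 integer matrix of rank 6; reducing to Smith normal form yields diagonal entries (1,1,1,1,1,1).

From H_k ≅ ker(∂_k) / im(∂_{k+1}) we obtain:

  H_0: rank C_0 − rank ∂_1 = 6 − 5 = 1, and the invariant factors of ∂_1 are all 1, so H_0 ≅ Z.
  H_1: rank ker ∂_1 − rank ∂_2 = (12 − 5) − 6 = 1, and the invariant factors of ∂_2 are all 1, so H_1 ≅ Z.
  H_2: rank ker ∂_2 − rank ∂_3 = (6 − 6) − 0 = 0, and there is no ∂_3, so H_2 ≅ 0.

As a check, the Euler characteristic is 6 − 12 + 6 = 0, which agrees with 1 − 1 + 0 = 0.
(K is a triangulation of the cylinder S^1 x I.)

H_0 = Z,  H_1 = Z,  H_2 = 0.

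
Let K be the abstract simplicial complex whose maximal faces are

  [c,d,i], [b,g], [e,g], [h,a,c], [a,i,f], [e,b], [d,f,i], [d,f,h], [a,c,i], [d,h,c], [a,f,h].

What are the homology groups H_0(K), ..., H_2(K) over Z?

We work with the vertex ordering a < b < c < d < e < f < g < h < i. The simplices of K, each written with vertices in increasing order, are:

  0-simplices (9): a, b, c, d, e, f, g, h, i
  1-simplices (15): ac, af, ah, ai, be, bg, cd, ch, ci, df, dh, di, eg, fh, fi
  2-simplices (8): ach, aci, afh, afi, cdh, cdi, dfh, dfi

giving chain groups C_0 ≅ Z^9, C_1 ≅ Z^15, C_2 ≅ Z^8.

Boundary ∂_1: C_1 → C_0 sends each edge [p,q] (with p < q) to q − p.
As a 9×15 matrix over Z this has rank 7, with invariant factors (1,1,1,1,1,1,1).

∂_2: C_2 → C_1 sends each 2-simplex [p,q,r] to [q,r] − [p,r] + [p,q]. For instance
  ∂aci = ci − ai + ac,
  ∂afh = fh − ah + af.
The 15×8 boundary matrix has rank 7 and Smith normal form diag(1,1,1,1,1,1,1).

Computing H_k = (kernel of ∂_k) / (image of ∂_{k+1}):

  H_0: rank C_0 − rank ∂_1 = 9 − 7 = 2, and the invariant factors of ∂_1 are all 1, so H_0 = Z^2.
  H_1: rank ker ∂_1 − rank ∂_2 = (15 − 7) − 7 = 1, and the invariant factors of ∂_2 are all 1, so H_1 = Z.
  H_2: rank ker ∂_2 − rank ∂_3 = (8 − 7) − 0 = 1, and there is no ∂_3, so H_2 = Z.

As a check, the Euler characteristic is 9 − 15 + 8 = 2, which agrees with 2 − 1 + 1 = 2.

H_0 ≅ Z^2,  H_1 ≅ Z,  H_2 ≅ Z.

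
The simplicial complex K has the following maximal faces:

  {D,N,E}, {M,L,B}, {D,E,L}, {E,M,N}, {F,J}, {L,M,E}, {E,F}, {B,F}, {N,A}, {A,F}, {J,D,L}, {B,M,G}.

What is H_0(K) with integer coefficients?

H_0 ≅ Z.

K has 10 vertices, 19 edges, 7 triangles.
rank ∂_0 = 0, rank ∂_1 = 9 ⇒ b_0 = 10 − 0 − 9 = 1; all invariant factors of ∂_1 are 1 so no torsion. So H_0 ≅ Z.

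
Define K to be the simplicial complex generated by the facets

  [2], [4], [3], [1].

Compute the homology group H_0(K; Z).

Fix the vertex order 1 < 2 < 3 < 4 and write every simplex with vertices in increasing order. Then dim K = 0 and the simplices of K are:

  0-simplices (4): [1], [2], [3], [4]

giving chain groups C_0 ≅ Z^4.

From H_k ≅ ker(∂_k) / im(∂_{k+1}) we obtain:

  H_0: rank C_0 − rank ∂_1 = 4 − 0 = 4, and there is no ∂_1, so H_0 ≅ Z^4.

H_0 = Z^4.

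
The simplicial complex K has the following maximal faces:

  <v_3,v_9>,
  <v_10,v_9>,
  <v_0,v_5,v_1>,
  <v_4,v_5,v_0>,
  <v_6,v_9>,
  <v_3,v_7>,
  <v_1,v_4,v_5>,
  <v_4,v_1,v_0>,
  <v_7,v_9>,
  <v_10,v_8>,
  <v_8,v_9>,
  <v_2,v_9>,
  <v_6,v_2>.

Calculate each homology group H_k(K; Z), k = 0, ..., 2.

Order the vertices as v_0 < v_1 < v_2 < v_3 < v_4 < v_5 < v_6 < v_7 < v_8 < v_9 < v_10. Listing each simplex with vertices in this order, K has dimension 2 with simplices:

  0-simplices (11): [v_0], [v_1], [v_2], [v_3], [v_4], [v_5], [v_6], [v_7], [v_8], [v_9], [v_10]
  1-simplices (15): (15 of them)
  2-simplices (4): [v_0,v_1,v_4], [v_0,v_1,v_5], [v_0,v_4,v_5], [v_1,v_4,v_5]

so the chain groups are C_0 ≅ Z^11, C_1 ≅ Z^15, C_2 ≅ Z^4.

∂_1: C_1 → C_0 is given by ∂[p,q] = [q] − [p].
The 11×15 boundary matrix has rank 9 and Smith normal form diag(1,1,1,1,1,1,1,1,1).

∂_2: C_2 → C_1 maps a triangle to the signed sum of its edges. For instance
  ∂[v_1,v_4,v_5] = [v_4,v_5] − [v_1,v_5] + [v_1,v_4],
  ∂[v_0,v_4,v_5] = [v_4,v_5] − [v_0,v_5] + [v_0,v_4].
The resulting 15×4 matrix has rank 3, and its Smith normal form has invariant factors (1,1,1).

Computing H_k = (kernel of ∂_k) / (image of ∂_{k+1}):

  H_0: rank C_0 − rank ∂_1 = 11 − 9 = 2, and the invariant factors of ∂_1 are all 1, so H_0 = Z^2.
  H_1: rank ker ∂_1 − rank ∂_2 = (15 − 9) − 3 = 3, and the invariant factors of ∂_2 are all 1, so H_1 = Z^3.
  H_2: rank ker ∂_2 − rank ∂_3 = (4 − 3) − 0 = 1, and there is no ∂_3, so H_2 = Z.

As a check, the Euler characteristic is 11 − 15 + 4 = 0, which agrees with 2 − 3 + 1 = 0.

H_0 ≅ Z^2,  H_1 ≅ Z^3,  H_2 ≅ Z.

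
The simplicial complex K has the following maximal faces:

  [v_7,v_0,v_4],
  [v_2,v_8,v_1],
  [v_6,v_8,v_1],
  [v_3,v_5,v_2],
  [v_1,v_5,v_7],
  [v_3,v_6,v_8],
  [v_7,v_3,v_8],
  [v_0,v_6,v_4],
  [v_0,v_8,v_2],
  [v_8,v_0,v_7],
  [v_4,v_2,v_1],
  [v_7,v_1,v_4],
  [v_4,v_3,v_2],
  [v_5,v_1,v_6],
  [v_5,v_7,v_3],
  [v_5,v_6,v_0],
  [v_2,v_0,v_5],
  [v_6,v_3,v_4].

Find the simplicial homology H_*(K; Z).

Take the total order v_0 < v_1 < v_2 < v_3 < v_4 < v_5 < v_6 < v_7 < v_8 on the vertex set. Then K (dimension 2) consists of the simplices:

  0-simplices (9): [v_0], [v_1], [v_2], [v_3], [v_4], [v_5], [v_6], [v_7], [v_8]
  1-simplices (27): (27 of them)
  2-simplices (18): (18 of them)

Hence C_0 ≅ Z^9, C_1 ≅ Z^27, C_2 ≅ Z^18.

∂_1: C_1 → C_0 is given by ∂[p,q] = [q] − [p].
As a 9×27 matrix over Z this has rank 8, with invariant factors (1,1,1,1,1,1,1,1).

∂_2: C_2 → C_1 acts by ∂[p,q,r] = [q,r] − [p,r] + [p,q]. For instance
  ∂[v_3,v_4,v_6] = [v_4,v_6] − [v_3,v_6] + [v_3,v_4],
  ∂[v_0,v_7,v_8] = [v_7,v_8] − [v_0,v_8] + [v_0,v_7].
This gives a 27×18 integer matrix of rank 17; reducing to Smith normal form yields diagonal entries (1,1,1,1,1,1,1,1,1,1,1,1,1,1,1,1,1).

From H_k ≅ ker(∂_k) / im(∂_{k+1}) we obtain:

  H_0: rank C_0 − rank ∂_1 = 9 − 8 = 1, and the invariant factors of ∂_1 are all 1, so H_0 ≅ Z.
  H_1: rank ker ∂_1 − rank ∂_2 = (27 − 8) − 17 = 2, and the invariant factors of ∂_2 are all 1, so H_1 ≅ Z^2.
  H_2: rank ker ∂_2 − rank ∂_3 = (18 − 17) − 0 = 1, and there is no ∂_3, so H_2 ≅ Z.

H_0 = Z,  H_1 = Z^2,  H_2 = Z.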